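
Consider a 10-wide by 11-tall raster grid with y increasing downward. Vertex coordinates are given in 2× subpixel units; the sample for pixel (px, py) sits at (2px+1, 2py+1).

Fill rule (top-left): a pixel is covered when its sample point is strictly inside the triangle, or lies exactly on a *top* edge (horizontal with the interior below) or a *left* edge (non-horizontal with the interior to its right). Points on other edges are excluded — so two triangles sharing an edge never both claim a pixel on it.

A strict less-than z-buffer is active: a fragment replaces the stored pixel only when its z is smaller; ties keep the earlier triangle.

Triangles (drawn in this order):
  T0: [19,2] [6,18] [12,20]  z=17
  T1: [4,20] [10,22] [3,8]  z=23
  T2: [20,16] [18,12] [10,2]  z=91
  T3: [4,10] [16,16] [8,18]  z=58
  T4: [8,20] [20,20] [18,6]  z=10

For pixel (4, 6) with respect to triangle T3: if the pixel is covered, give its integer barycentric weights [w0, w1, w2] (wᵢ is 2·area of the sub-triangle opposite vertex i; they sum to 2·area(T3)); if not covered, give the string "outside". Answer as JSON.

T0:
  2·area = 122  (B↔C swapped to make it positive)
  edge (19, 2)→(12, 20): d=(-7,18) right/bottom  bias=-1
  edge (12, 20)→(6, 18): d=(-6,-2) top-left  bias=+0
  edge (6, 18)→(19, 2): d=(13,-16) top-left  bias=+0
    (8,2)@(17, 5): e=[15,100,7] → X
    (9,2)@(19, 5): e=[-21,104,39] → .
    (7,3)@(15, 7): e=[37,84,1] → X
    (9,3)@(19, 7): e=[-35,92,65] → .
    (7,4)@(15, 9): e=[23,72,27] → X
    (8,4)@(17, 9): e=[-13,76,59] → .
    (6,5)@(13, 11): e=[45,56,21] → X
    (8,5)@(17, 11): e=[-27,64,85] → .
    (5,6)@(11, 13): e=[67,40,15] → X
    (7,6)@(15, 13): e=[-5,48,79] → .
    (4,7)@(9, 15): e=[89,24,9] → X
    (7,7)@(15, 15): e=[-19,36,105] → .
    (1,8)@(3, 17): e=[183,0,-61] → .  [on edge]
    (4,9)@(9, 19): e=[61,0,61] → X  [on edge]
    (7,10)@(15, 21): e=[-61,0,183] → .  [on edge]
  covered (17 px):
    . . . . . . . . . .
    . . . . . . . . . .
    . . . . . . . . X .
    . . . . . . . X X .
    . . . . . . . X . .
    . . . . . . X X . .
    . . . . . X X . . .
    . . . . X X X . . .
    . . . X X X X . . .
    . . . . X X . . . .
    . . . . . . . . . .
T1:
  2·area = 70  (B↔C swapped to make it positive)
  edge (4, 20)→(3, 8): d=(-1,-12) top-left  bias=+0
  edge (3, 8)→(10, 22): d=(7,14) right/bottom  bias=-1
  edge (10, 22)→(4, 20): d=(-6,-2) top-left  bias=+0
    (2,6)@(5, 13): e=[19,7,44] → X
    (3,6)@(7, 13): e=[43,-21,48] → .
    (2,7)@(5, 15): e=[17,21,32] → X
    (3,7)@(7, 15): e=[41,-7,36] → .
    (2,8)@(5, 17): e=[15,35,20] → X
    (3,8)@(7, 17): e=[39,7,24] → X
    (4,8)@(9, 17): e=[63,-21,28] → .
    (0,9)@(1, 19): e=[-35,105,0] → .  [on edge]
    (2,9)@(5, 19): e=[13,49,8] → X
    (4,9)@(9, 19): e=[61,-7,16] → .
    (2,10)@(5, 21): e=[11,63,-4] → .
    (3,10)@(7, 21): e=[35,35,0] → X  [on edge]
  covered (8 px):
    . . . . . . . . . .
    . . . . . . . . . .
    . . . . . . . . . .
    . . . . . . . . . .
    . . . . . . . . . .
    . . . . . . . . . .
    . . X . . . . . . .
    . . X . . . . . . .
    . . X X . . . . . .
    . . X X . . . . . .
    . . . X X . . . . .
T2:
  2·area = 12  (B↔C swapped to make it positive)
  edge (20, 16)→(10, 2): d=(-10,-14) top-left  bias=+0
  edge (10, 2)→(18, 12): d=(8,10) right/bottom  bias=-1
  edge (18, 12)→(20, 16): d=(2,4) right/bottom  bias=-1
    (7,4)@(15, 9): e=[0,6,6] → X  [on edge]
    (8,4)@(17, 9): e=[28,-14,-2] → .
    (7,5)@(15, 11): e=[-20,22,10] → .
    (8,5)@(17, 11): e=[8,2,2] → X
    (9,5)@(19, 11): e=[36,-18,-6] → .
    (8,6)@(17, 13): e=[-12,18,6] → .
  covered (2 px):
    . . . . . . . . . .
    . . . . . . . . . .
    . . . . . . . . . .
    . . . . . . . . . .
    . . . . . . . X . .
    . . . . . . . . X .
    . . . . . . . . . .
    . . . . . . . . . .
    . . . . . . . . . .
    . . . . . . . . . .
    . . . . . . . . . .
T3:
  2·area = 72
  edge (4, 10)→(16, 16): d=(12,6) right/bottom  bias=-1
  edge (16, 16)→(8, 18): d=(-8,2) right/bottom  bias=-1
  edge (8, 18)→(4, 10): d=(-4,-8) top-left  bias=+0
    (2,5)@(5, 11): e=[6,62,4] → X
    (3,5)@(7, 11): e=[-6,58,20] → .
    (2,6)@(5, 13): e=[30,46,-4] → .
    (3,6)@(7, 13): e=[18,42,12] → X
    (4,6)@(9, 13): e=[6,38,28] → X
    (5,6)@(11, 13): e=[-6,34,44] → .
    (3,7)@(7, 15): e=[42,26,4] → X
    (5,7)@(11, 15): e=[18,18,36] → X
    (6,7)@(13, 15): e=[6,14,52] → X
    (7,7)@(15, 15): e=[-6,10,68] → .
    (3,8)@(7, 17): e=[66,10,-4] → .
    (4,8)@(9, 17): e=[54,6,12] → X
  covered (9 px):
    . . . . . . . . . .
    . . . . . . . . . .
    . . . . . . . . . .
    . . . . . . . . . .
    . . . . . . . . . .
    . . X . . . . . . .
    . . . X X . . . . .
    . . . X X X X . . .
    . . . . X X . . . .
    . . . . . . . . . .
    . . . . . . . . . .
T4:
  2·area = 168  (B↔C swapped to make it positive)
  edge (8, 20)→(18, 6): d=(10,-14) top-left  bias=+0
  edge (18, 6)→(20, 20): d=(2,14) right/bottom  bias=-1
  edge (20, 20)→(8, 20): d=(-12,0) right/bottom  bias=-1
    (8,4)@(17, 9): e=[16,20,132] → X
    (9,4)@(19, 9): e=[44,-8,132] → .
    (7,5)@(15, 11): e=[8,52,108] → X
    (9,5)@(19, 11): e=[64,-4,108] → .
    (6,6)@(13, 13): e=[0,84,84] → X  [on edge]
    (9,6)@(19, 13): e=[84,0,84] → .  [on edge]
    (6,7)@(13, 15): e=[20,88,60] → X
    (9,7)@(19, 15): e=[104,4,60] → X
    (5,8)@(11, 17): e=[12,120,36] → X
    (4,9)@(9, 19): e=[4,152,12] → X
    (4,10)@(9, 21): e=[24,156,-12] → .
    (5,10)@(11, 21): e=[52,128,-12] → .
  covered (21 px):
    . . . . . . . . . .
    . . . . . . . . . .
    . . . . . . . . . .
    . . . . . . . . . .
    . . . . . . . . X .
    . . . . . . . X X .
    . . . . . . X X X .
    . . . . . . X X X X
    . . . . . X X X X X
    . . . . X X X X X X
    . . . . . . . . . .

Final: [38,28,6]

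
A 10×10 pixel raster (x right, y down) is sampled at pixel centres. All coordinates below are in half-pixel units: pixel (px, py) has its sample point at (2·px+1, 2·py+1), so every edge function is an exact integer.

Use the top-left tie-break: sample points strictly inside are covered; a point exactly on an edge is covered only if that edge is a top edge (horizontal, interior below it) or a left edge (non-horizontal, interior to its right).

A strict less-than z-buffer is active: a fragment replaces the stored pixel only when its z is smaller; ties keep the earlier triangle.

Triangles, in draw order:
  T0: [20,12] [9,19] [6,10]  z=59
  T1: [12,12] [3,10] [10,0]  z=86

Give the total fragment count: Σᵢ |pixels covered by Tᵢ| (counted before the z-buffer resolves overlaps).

T0:
  2·area = 120
  edge (20, 12)→(9, 19): d=(-11,7) right/bottom  bias=-1
  edge (9, 19)→(6, 10): d=(-3,-9) top-left  bias=+0
  edge (6, 10)→(20, 12): d=(14,2) right/bottom  bias=-1
    (1,0)@(3, 1): e=[240,0,-120] → ·  [on edge]
    (2,3)@(5, 7): e=[160,0,-40] → ·  [on edge]
    (3,5)@(7, 11): e=[102,6,12] → █
    (4,5)@(9, 11): e=[88,24,8] → █
    (5,5)@(11, 11): e=[74,42,4] → █
    (6,5)@(13, 11): e=[60,60,0] → ·  [on edge]
    (3,6)@(7, 13): e=[80,0,40] → █  [on edge]
    (6,6)@(13, 13): e=[38,54,28] → █
    (7,6)@(15, 13): e=[24,72,24] → █
    (8,6)@(17, 13): e=[10,90,20] → █
    (9,6)@(19, 13): e=[-4,108,16] → ·
    (3,7)@(7, 15): e=[58,-6,68] → ·
    (4,9)@(9, 19): e=[0,0,120] → ·  [on edge]
  covered (15 px):
    · · · · · · · · · ·
    · · · · · · · · · ·
    · · · · · · · · · ·
    · · · · · · · · · ·
    · · · · · · · · · ·
    · · · █ █ █ · · · ·
    · · · █ █ █ █ █ █ ·
    · · · · █ █ █ █ · ·
    · · · · █ █ · · · ·
    · · · · · · · · · ·
T1:
  2·area = 104
  edge (12, 12)→(3, 10): d=(-9,-2) top-left  bias=+0
  edge (3, 10)→(10, 0): d=(7,-10) top-left  bias=+0
  edge (10, 0)→(12, 12): d=(2,12) right/bottom  bias=-1
    (4,1)@(9, 3): e=[75,11,18] → █
    (5,1)@(11, 3): e=[79,31,-6] → ·
    (3,2)@(7, 5): e=[53,5,46] → █
    (5,2)@(11, 5): e=[61,45,-2] → ·
    (3,3)@(7, 7): e=[35,19,50] → █
    (5,3)@(11, 7): e=[43,59,2] → █
    (6,3)@(13, 7): e=[47,79,-22] → ·
    (2,4)@(5, 9): e=[13,13,78] → █
    (6,4)@(13, 9): e=[29,93,-18] → ·
    (2,5)@(5, 11): e=[-5,27,82] → ·
    (3,5)@(7, 11): e=[-1,47,58] → ·
    (4,5)@(9, 11): e=[3,67,34] → █
  covered (12 px):
    · · · · · · · · · ·
    · · · · █ · · · · ·
    · · · █ █ · · · · ·
    · · · █ █ █ · · · ·
    · · █ █ █ █ · · · ·
    · · · · █ █ · · · ·
    · · · · · · · · · ·
    · · · · · · · · · ·
    · · · · · · · · · ·
    · · · · · · · · · ·

Final: 27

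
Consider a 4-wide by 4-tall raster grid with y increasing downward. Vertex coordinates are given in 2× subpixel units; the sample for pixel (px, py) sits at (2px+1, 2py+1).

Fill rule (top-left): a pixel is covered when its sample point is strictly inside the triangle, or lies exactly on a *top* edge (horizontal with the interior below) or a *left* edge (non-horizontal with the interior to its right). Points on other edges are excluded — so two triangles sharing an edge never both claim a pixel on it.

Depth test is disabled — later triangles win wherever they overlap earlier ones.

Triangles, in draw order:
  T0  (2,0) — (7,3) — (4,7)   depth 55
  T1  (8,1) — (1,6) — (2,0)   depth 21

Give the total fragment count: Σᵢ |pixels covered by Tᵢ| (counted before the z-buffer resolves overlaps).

T0:
  2·area = 29
  edge (2, 0)→(7, 3): d=(5,3) right/bottom  bias=-1
  edge (7, 3)→(4, 7): d=(-3,4) right/bottom  bias=-1
  edge (4, 7)→(2, 0): d=(-2,-7) top-left  bias=+0
    (1,0)@(3, 1): e=[2,22,5] → #
    (2,0)@(5, 1): e=[-4,14,19] → ·
    (1,1)@(3, 3): e=[12,16,1] → #
    (2,1)@(5, 3): e=[6,8,15] → #
    (3,1)@(7, 3): e=[0,0,29] → ·  [on edge]
    (1,2)@(3, 5): e=[22,10,-3] → ·
    (2,2)@(5, 5): e=[16,2,11] → #
    (3,2)@(7, 5): e=[10,-6,25] → ·
    (2,3)@(5, 7): e=[26,-4,7] → ·
  covered (4 px):
    · # · ·
    · # # ·
    · · # ·
    · · · ·
T1:
  2·area = 37
  edge (8, 1)→(1, 6): d=(-7,5) right/bottom  bias=-1
  edge (1, 6)→(2, 0): d=(1,-6) top-left  bias=+0
  edge (2, 0)→(8, 1): d=(6,1) right/bottom  bias=-1
    (1,0)@(3, 1): e=[25,7,5] → #
    (2,0)@(5, 1): e=[15,19,3] → #
    (3,0)@(7, 1): e=[5,31,1] → #
    (1,1)@(3, 3): e=[11,9,17] → #
    (3,1)@(7, 3): e=[-9,33,13] → ·
    (1,2)@(3, 5): e=[-3,11,29] → ·
    (2,2)@(5, 5): e=[-13,23,27] → ·
  covered (5 px):
    · # # #
    · # # ·
    · · · ·
    · · · ·

Final: 9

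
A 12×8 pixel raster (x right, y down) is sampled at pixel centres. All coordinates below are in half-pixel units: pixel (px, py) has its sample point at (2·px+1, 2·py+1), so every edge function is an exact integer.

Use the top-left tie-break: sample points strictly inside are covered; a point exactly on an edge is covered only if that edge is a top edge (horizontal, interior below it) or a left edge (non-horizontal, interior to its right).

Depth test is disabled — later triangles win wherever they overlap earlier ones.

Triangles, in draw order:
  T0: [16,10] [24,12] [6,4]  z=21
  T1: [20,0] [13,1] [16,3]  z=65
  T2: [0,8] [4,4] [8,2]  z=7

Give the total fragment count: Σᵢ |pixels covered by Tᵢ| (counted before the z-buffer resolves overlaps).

T0:
  2·area = 28  (B↔C swapped to make it positive)
  edge (16, 10)→(6, 4): d=(-10,-6) top-left  bias=+0
  edge (6, 4)→(24, 12): d=(18,8) right/bottom  bias=-1
  edge (24, 12)→(16, 10): d=(-8,-2) top-left  bias=+0
    (0,0)@(1, 1): e=[0,-14,42] → ·  [on edge]
    (5,3)@(11, 7): e=[0,14,14] → █  [on edge]
    (6,3)@(13, 7): e=[12,-2,18] → ·
    (5,4)@(11, 9): e=[-20,50,-2] → ·
    (7,4)@(15, 9): e=[4,18,6] → █
    (8,4)@(17, 9): e=[16,2,10] → █
    (9,4)@(19, 9): e=[28,-14,14] → ·
    (7,5)@(15, 11): e=[-16,54,-10] → ·
    (8,5)@(17, 11): e=[-4,38,-6] → ·
    (10,5)@(21, 11): e=[20,6,2] → █
    (11,5)@(23, 11): e=[32,-10,6] → ·
    (10,6)@(21, 13): e=[0,42,-14] → ·  [on edge]
  covered (4 px):
    · · · · · · · · · · · ·
    · · · · · · · · · · · ·
    · · · · · · · · · · · ·
    · · · · · █ · · · · · ·
    · · · · · · · █ █ · · ·
    · · · · · · · · · · █ ·
    · · · · · · · · · · · ·
    · · · · · · · · · · · ·
T1:
  2·area = 17  (B↔C swapped to make it positive)
  edge (20, 0)→(16, 3): d=(-4,3) right/bottom  bias=-1
  edge (16, 3)→(13, 1): d=(-3,-2) top-left  bias=+0
  edge (13, 1)→(20, 0): d=(7,-1) top-left  bias=+0
    (6,0)@(13, 1): e=[17,0,0] → █  [on edge]
    (7,0)@(15, 1): e=[11,4,2] → █
    (8,0)@(17, 1): e=[5,8,4] → █
    (9,0)@(19, 1): e=[-1,12,6] → ·
    (6,1)@(13, 3): e=[9,-6,14] → ·
    (7,1)@(15, 3): e=[3,-2,16] → ·
    (8,1)@(17, 3): e=[-3,2,18] → ·
    (9,2)@(19, 5): e=[-17,0,34] → ·  [on edge]
  covered (3 px):
    · · · · · · █ █ █ · · ·
    · · · · · · · · · · · ·
    · · · · · · · · · · · ·
    · · · · · · · · · · · ·
    · · · · · · · · · · · ·
    · · · · · · · · · · · ·
    · · · · · · · · · · · ·
    · · · · · · · · · · · ·
T2:
  2·area = 8
  edge (0, 8)→(4, 4): d=(4,-4) top-left  bias=+0
  edge (4, 4)→(8, 2): d=(4,-2) top-left  bias=+0
  edge (8, 2)→(0, 8): d=(-8,6) right/bottom  bias=-1
    (3,0)@(7, 1): e=[0,-6,14] → ·  [on edge]
    (2,1)@(5, 3): e=[0,-2,10] → ·  [on edge]
    (1,2)@(3, 5): e=[0,2,6] → █  [on edge]
    (2,2)@(5, 5): e=[8,6,-6] → ·
    (0,3)@(1, 7): e=[0,6,2] → █  [on edge]
    (1,3)@(3, 7): e=[8,10,-10] → ·
    (0,4)@(1, 9): e=[8,14,-14] → ·
  covered (2 px):
    · · · · · · · · · · · ·
    · · · · · · · · · · · ·
    · █ · · · · · · · · · ·
    █ · · · · · · · · · · ·
    · · · · · · · · · · · ·
    · · · · · · · · · · · ·
    · · · · · · · · · · · ·
    · · · · · · · · · · · ·

Final: 9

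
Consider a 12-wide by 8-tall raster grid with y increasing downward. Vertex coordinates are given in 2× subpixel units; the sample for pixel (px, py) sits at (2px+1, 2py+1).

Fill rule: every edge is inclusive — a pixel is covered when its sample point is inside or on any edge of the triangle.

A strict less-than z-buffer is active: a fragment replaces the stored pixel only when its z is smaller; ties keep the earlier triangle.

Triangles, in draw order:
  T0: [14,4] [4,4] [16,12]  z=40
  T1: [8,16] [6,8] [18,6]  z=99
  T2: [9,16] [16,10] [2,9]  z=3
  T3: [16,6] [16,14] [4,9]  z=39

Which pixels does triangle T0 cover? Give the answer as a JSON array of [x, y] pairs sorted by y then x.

T0:
  2·area = 80  (B↔C swapped to make it positive)
  edge (14, 4)→(16, 12): d=(2,8) inclusive
  edge (16, 12)→(4, 4): d=(-12,-8) inclusive
  edge (4, 4)→(14, 4): d=(10,0) inclusive
    (3,2)@(7, 5): e=[58,12,10] → █
    (4,2)@(9, 5): e=[42,28,10] → █
    (5,2)@(11, 5): e=[26,44,10] → █
    (6,2)@(13, 5): e=[10,60,10] → █
    (7,2)@(15, 5): e=[-6,76,10] → ·
    (3,3)@(7, 7): e=[62,-12,30] → ·
    (4,3)@(9, 7): e=[46,4,30] → █
    (7,3)@(15, 7): e=[-2,52,30] → ·
    (4,4)@(9, 9): e=[50,-20,50] → ·
    (5,4)@(11, 9): e=[34,-4,50] → ·
    (6,4)@(13, 9): e=[18,12,50] → █
    (7,4)@(15, 9): e=[2,28,50] → █
  covered (10 px):
    · · · · · · · · · · · ·
    · · · · · · · · · · · ·
    · · · █ █ █ █ · · · · ·
    · · · · █ █ █ · · · · ·
    · · · · · · █ █ · · · ·
    · · · · · · · █ · · · ·
    · · · · · · · · · · · ·
    · · · · · · · · · · · ·
T1:
  2·area = 100
  edge (8, 16)→(6, 8): d=(-2,-8) inclusive
  edge (6, 8)→(18, 6): d=(12,-2) inclusive
  edge (18, 6)→(8, 16): d=(-10,10) inclusive
    (11,0)@(23, 1): e=[150,-50,0] → ·  [on edge]
    (10,1)@(21, 3): e=[130,-30,0] → ·  [on edge]
    (9,2)@(19, 5): e=[110,-10,0] → ·  [on edge]
    (6,3)@(13, 7): e=[58,2,40] → █
    (7,3)@(15, 7): e=[74,6,20] → █
    (8,3)@(17, 7): e=[90,10,0] → █  [on edge]
    (9,3)@(19, 7): e=[106,14,-20] → ·
    (3,4)@(7, 9): e=[6,14,80] → █
    (4,4)@(9, 9): e=[22,18,60] → █
    (5,4)@(11, 9): e=[38,22,40] → █
    (7,4)@(15, 9): e=[70,30,0] → █  [on edge]
    (8,4)@(17, 9): e=[86,34,-20] → ·
    (6,5)@(13, 11): e=[50,50,0] → █  [on edge]
    (5,6)@(11, 13): e=[30,70,0] → █  [on edge]
    (4,7)@(9, 15): e=[10,90,0] → █  [on edge]
  covered (15 px):
    · · · · · · · · · · · ·
    · · · · · · · · · · · ·
    · · · · · · · · · · · ·
    · · · · · · █ █ █ · · ·
    · · · █ █ █ █ █ · · · ·
    · · · █ █ █ █ · · · · ·
    · · · · █ █ · · · · · ·
    · · · · █ · · · · · · ·
T2:
  2·area = 91  (B↔C swapped to make it positive)
  edge (9, 16)→(2, 9): d=(-7,-7) inclusive
  edge (2, 9)→(16, 10): d=(14,1) inclusive
  edge (16, 10)→(9, 16): d=(-7,6) inclusive
    (2,5)@(5, 11): e=[7,25,59] → █
    (3,5)@(7, 11): e=[21,23,47] → █
    (4,5)@(9, 11): e=[35,21,35] → █
    (5,5)@(11, 11): e=[49,19,23] → █
    (6,5)@(13, 11): e=[63,17,11] → █
    (7,5)@(15, 11): e=[77,15,-1] → ·
    (2,6)@(5, 13): e=[-7,53,45] → ·
    (3,6)@(7, 13): e=[7,51,33] → █
    (6,6)@(13, 13): e=[49,45,-3] → ·
    (3,7)@(7, 15): e=[-7,79,19] → ·
    (4,7)@(9, 15): e=[7,77,7] → █
    (5,7)@(11, 15): e=[21,75,-5] → ·
  covered (9 px):
    · · · · · · · · · · · ·
    · · · · · · · · · · · ·
    · · · · · · · · · · · ·
    · · · · · · · · · · · ·
    · · · · · · · · · · · ·
    · · █ █ █ █ █ · · · · ·
    · · · █ █ █ · · · · · ·
    · · · · █ · · · · · · ·
T3:
  2·area = 96
  edge (16, 6)→(16, 14): d=(0,8) inclusive
  edge (16, 14)→(4, 9): d=(-12,-5) inclusive
  edge (4, 9)→(16, 6): d=(12,-3) inclusive
    (6,3)@(13, 7): e=[24,69,3] → █
    (7,3)@(15, 7): e=[8,79,9] → █
    (8,3)@(17, 7): e=[-8,89,15] → ·
    (2,4)@(5, 9): e=[88,5,3] → █
    (3,4)@(7, 9): e=[72,15,9] → █
    (4,4)@(9, 9): e=[56,25,15] → █
    (5,4)@(11, 9): e=[40,35,21] → █
    (8,4)@(17, 9): e=[-8,65,39] → ·
    (2,5)@(5, 11): e=[88,-19,27] → ·
    (3,5)@(7, 11): e=[72,-9,33] → ·
    (4,5)@(9, 11): e=[56,1,39] → █
    (8,5)@(17, 11): e=[-8,41,63] → ·
  covered (13 px):
    · · · · · · · · · · · ·
    · · · · · · · · · · · ·
    · · · · · · · · · · · ·
    · · · · · · █ █ · · · ·
    · · █ █ █ █ █ █ · · · ·
    · · · · █ █ █ █ · · · ·
    · · · · · · · █ · · · ·
    · · · · · · · · · · · ·

Result: [[3,2],[4,2],[5,2],[6,2],[4,3],[5,3],[6,3],[6,4],[7,4],[7,5]]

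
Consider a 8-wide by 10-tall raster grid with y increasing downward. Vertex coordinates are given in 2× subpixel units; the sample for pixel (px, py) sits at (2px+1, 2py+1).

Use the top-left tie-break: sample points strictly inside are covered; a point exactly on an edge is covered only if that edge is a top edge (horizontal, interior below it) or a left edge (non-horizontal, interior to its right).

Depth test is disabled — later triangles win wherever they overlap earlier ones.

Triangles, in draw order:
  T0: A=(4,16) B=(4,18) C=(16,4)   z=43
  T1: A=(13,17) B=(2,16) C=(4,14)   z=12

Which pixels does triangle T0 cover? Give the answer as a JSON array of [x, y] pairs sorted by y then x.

T0:
  2·area = 24  (B↔C swapped to make it positive)
  edge (4, 16)→(16, 4): d=(12,-12) top-left  bias=+0
  edge (16, 4)→(4, 18): d=(-12,14) right/bottom  bias=-1
  edge (4, 18)→(4, 16): d=(0,-2) top-left  bias=+0
    (7,2)@(15, 5): e=[0,2,22] → #  [on edge]
    (6,3)@(13, 7): e=[0,6,18] → #  [on edge]
    (7,3)@(15, 7): e=[24,-22,22] → ·
    (5,4)@(11, 9): e=[0,10,14] → #  [on edge]
    (6,4)@(13, 9): e=[24,-18,18] → ·
    (4,5)@(9, 11): e=[0,14,10] → #  [on edge]
    (5,5)@(11, 11): e=[24,-14,14] → ·
    (3,6)@(7, 13): e=[0,18,6] → #  [on edge]
    (4,6)@(9, 13): e=[24,-10,10] → ·
    (2,7)@(5, 15): e=[0,22,2] → #  [on edge]
    (3,7)@(7, 15): e=[24,-6,6] → ·
    (1,8)@(3, 17): e=[0,26,-2] → ·  [on edge]
    (0,9)@(1, 19): e=[0,30,-6] → ·  [on edge]
  covered (6 px):
    · · · · · · · ·
    · · · · · · · ·
    · · · · · · · #
    · · · · · · # ·
    · · · · · # · ·
    · · · · # · · ·
    · · · # · · · ·
    · · # · · · · ·
    · · · · · · · ·
    · · · · · · · ·
T1:
  2·area = 24
  edge (13, 17)→(2, 16): d=(-11,-1) top-left  bias=+0
  edge (2, 16)→(4, 14): d=(2,-2) top-left  bias=+0
  edge (4, 14)→(13, 17): d=(9,3) right/bottom  bias=-1
    (7,1)@(15, 3): e=[156,0,-132] → ·  [on edge]
    (6,2)@(13, 5): e=[132,0,-108] → ·  [on edge]
    (5,3)@(11, 7): e=[108,0,-84] → ·  [on edge]
    (4,4)@(9, 9): e=[84,0,-60] → ·  [on edge]
    (3,5)@(7, 11): e=[60,0,-36] → ·  [on edge]
    (0,6)@(1, 13): e=[32,-8,0] → ·  [on edge]
    (2,6)@(5, 13): e=[36,0,-12] → ·  [on edge]
    (1,7)@(3, 15): e=[12,0,12] → #  [on edge]
    (2,7)@(5, 15): e=[14,4,6] → #
    (3,7)@(7, 15): e=[16,8,0] → ·  [on edge]
    (0,8)@(1, 17): e=[-12,0,36] → ·  [on edge]
    (1,8)@(3, 17): e=[-10,4,30] → ·
    (6,8)@(13, 17): e=[0,24,0] → ·  [on edge]
  covered (2 px):
    · · · · · · · ·
    · · · · · · · ·
    · · · · · · · ·
    · · · · · · · ·
    · · · · · · · ·
    · · · · · · · ·
    · · · · · · · ·
    · # # · · · · ·
    · · · · · · · ·
    · · · · · · · ·

Result: [[7,2],[6,3],[5,4],[4,5],[3,6],[2,7]]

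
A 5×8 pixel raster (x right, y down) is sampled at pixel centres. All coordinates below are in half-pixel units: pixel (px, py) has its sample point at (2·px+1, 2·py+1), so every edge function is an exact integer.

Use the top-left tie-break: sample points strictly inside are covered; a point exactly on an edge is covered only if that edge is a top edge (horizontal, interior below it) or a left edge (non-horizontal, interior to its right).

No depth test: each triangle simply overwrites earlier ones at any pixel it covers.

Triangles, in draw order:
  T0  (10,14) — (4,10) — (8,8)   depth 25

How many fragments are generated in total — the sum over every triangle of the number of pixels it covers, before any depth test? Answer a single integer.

T0:
  2·area = 28
  edge (10, 14)→(4, 10): d=(-6,-4) top-left  bias=+0
  edge (4, 10)→(8, 8): d=(4,-2) top-left  bias=+0
  edge (8, 8)→(10, 14): d=(2,6) right/bottom  bias=-1
    (3,2)@(7, 5): e=[42,-14,0] → ·  [on edge]
    (3,4)@(7, 9): e=[18,2,8] → #
    (4,4)@(9, 9): e=[26,6,-4] → ·
    (3,5)@(7, 11): e=[6,10,12] → #
    (4,5)@(9, 11): e=[14,14,0] → ·  [on edge]
    (3,6)@(7, 13): e=[-6,18,16] → ·
    (4,6)@(9, 13): e=[2,22,4] → #
    (4,7)@(9, 15): e=[-10,30,8] → ·
  covered (3 px):
    · · · · ·
    · · · · ·
    · · · · ·
    · · · · ·
    · · · # ·
    · · · # ·
    · · · · #
    · · · · ·

Result: 3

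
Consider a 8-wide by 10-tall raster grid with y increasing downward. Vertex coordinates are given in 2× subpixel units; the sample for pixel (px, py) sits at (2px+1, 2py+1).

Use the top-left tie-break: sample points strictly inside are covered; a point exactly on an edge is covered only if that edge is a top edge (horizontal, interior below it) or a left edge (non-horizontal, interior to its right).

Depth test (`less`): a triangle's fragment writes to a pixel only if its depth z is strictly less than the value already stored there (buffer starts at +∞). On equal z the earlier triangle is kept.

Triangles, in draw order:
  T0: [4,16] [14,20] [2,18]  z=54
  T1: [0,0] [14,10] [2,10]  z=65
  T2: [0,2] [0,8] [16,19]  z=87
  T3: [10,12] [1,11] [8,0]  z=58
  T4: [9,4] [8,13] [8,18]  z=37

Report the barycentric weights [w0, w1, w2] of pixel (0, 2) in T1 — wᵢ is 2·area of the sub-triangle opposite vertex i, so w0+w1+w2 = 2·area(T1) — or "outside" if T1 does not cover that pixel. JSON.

T0:
  2·area = 28
  edge (4, 16)→(14, 20): d=(10,4) right/bottom  bias=-1
  edge (14, 20)→(2, 18): d=(-12,-2) top-left  bias=+0
  edge (2, 18)→(4, 16): d=(2,-2) top-left  bias=+0
    (7,2)@(15, 5): e=[-154,182,0] → ·  [on edge]
    (6,3)@(13, 7): e=[-126,154,0] → ·  [on edge]
    (5,4)@(11, 9): e=[-98,126,0] → ·  [on edge]
    (4,5)@(9, 11): e=[-70,98,0] → ·  [on edge]
    (3,6)@(7, 13): e=[-42,70,0] → ·  [on edge]
    (2,7)@(5, 15): e=[-14,42,0] → ·  [on edge]
    (1,8)@(3, 17): e=[14,14,0] → █  [on edge]
    (2,8)@(5, 17): e=[6,18,4] → █
    (3,8)@(7, 17): e=[-2,22,8] → ·
    (0,9)@(1, 19): e=[42,-14,0] → ·  [on edge]
    (1,9)@(3, 19): e=[34,-10,4] → ·
    (2,9)@(5, 19): e=[26,-6,8] → ·
  covered (4 px):
    · · · · · · · ·
    · · · · · · · ·
    · · · · · · · ·
    · · · · · · · ·
    · · · · · · · ·
    · · · · · · · ·
    · · · · · · · ·
    · · · · · · · ·
    · █ █ · · · · ·
    · · · · █ █ · ·
T1:
  2·area = 120
  edge (0, 0)→(14, 10): d=(14,10) right/bottom  bias=-1
  edge (14, 10)→(2, 10): d=(-12,0) right/bottom  bias=-1
  edge (2, 10)→(0, 0): d=(-2,-10) top-left  bias=+0
    (0,0)@(1, 1): e=[4,108,8] → █
    (1,0)@(3, 1): e=[-16,108,28] → ·
    (0,1)@(1, 3): e=[32,84,4] → █
    (1,1)@(3, 3): e=[12,84,24] → █
    (2,1)@(5, 3): e=[-8,84,44] → ·
    (0,2)@(1, 5): e=[60,60,0] → █  [on edge]
    (2,2)@(5, 5): e=[20,60,40] → █
    (3,2)@(7, 5): e=[0,60,60] → ·  [on edge]
    (0,3)@(1, 7): e=[88,36,-4] → ·
    (1,3)@(3, 7): e=[68,36,16] → █
    (3,3)@(7, 7): e=[28,36,56] → █
    (4,3)@(9, 7): e=[8,36,76] → █
    (1,7)@(3, 15): e=[180,-60,0] → ·  [on edge]
  covered (15 px):
    █ · · · · · · ·
    █ █ · · · · · ·
    █ █ █ · · · · ·
    · █ █ █ █ · · ·
    · █ █ █ █ █ · ·
    · · · · · · · ·
    · · · · · · · ·
    · · · · · · · ·
    · · · · · · · ·
    · · · · · · · ·
T2:
  2·area = 96  (B↔C swapped to make it positive)
  edge (0, 2)→(16, 19): d=(16,17) right/bottom  bias=-1
  edge (16, 19)→(0, 8): d=(-16,-11) top-left  bias=+0
  edge (0, 8)→(0, 2): d=(0,-6) top-left  bias=+0
    (0,2)@(1, 5): e=[31,59,6] → █
    (1,2)@(3, 5): e=[-3,81,18] → ·
    (0,3)@(1, 7): e=[63,27,6] → █
    (1,3)@(3, 7): e=[29,49,18] → █
    (2,3)@(5, 7): e=[-5,71,30] → ·
    (0,4)@(1, 9): e=[95,-5,6] → ·
    (1,4)@(3, 9): e=[61,17,18] → █
    (2,4)@(5, 9): e=[27,39,30] → █
    (3,4)@(7, 9): e=[-7,61,42] → ·
    (1,5)@(3, 11): e=[93,-15,18] → ·
    (2,5)@(5, 11): e=[59,7,30] → █
    (3,5)@(7, 11): e=[25,29,42] → █
  covered (9 px):
    · · · · · · · ·
    · · · · · · · ·
    █ · · · · · · ·
    █ █ · · · · · ·
    · █ █ · · · · ·
    · · █ █ · · · ·
    · · · · █ · · ·
    · · · · · █ · ·
    · · · · · · · ·
    · · · · · · · ·
T3:
  2·area = 106
  edge (10, 12)→(1, 11): d=(-9,-1) top-left  bias=+0
  edge (1, 11)→(8, 0): d=(7,-11) top-left  bias=+0
  edge (8, 0)→(10, 12): d=(2,12) right/bottom  bias=-1
    (3,1)@(7, 3): e=[78,10,18] → █
    (4,1)@(9, 3): e=[80,32,-6] → ·
    (2,2)@(5, 5): e=[58,2,46] → █
    (4,2)@(9, 5): e=[62,46,-2] → ·
    (2,3)@(5, 7): e=[40,16,50] → █
    (4,3)@(9, 7): e=[44,60,2] → █
    (5,3)@(11, 7): e=[46,82,-22] → ·
    (1,4)@(3, 9): e=[20,8,78] → █
    (5,4)@(11, 9): e=[28,96,-18] → ·
    (0,5)@(1, 11): e=[0,0,106] → █  [on edge]
    (5,5)@(11, 11): e=[10,110,-14] → ·
    (0,6)@(1, 13): e=[-18,14,110] → ·
  covered (15 px):
    · · · · · · · ·
    · · · █ · · · ·
    · · █ █ · · · ·
    · · █ █ █ · · ·
    · █ █ █ █ · · ·
    █ █ █ █ █ · · ·
    · · · · · · · ·
    · · · · · · · ·
    · · · · · · · ·
    · · · · · · · ·
T4:
  2·area = 5  (B↔C swapped to make it positive)
  edge (9, 4)→(8, 18): d=(-1,14) right/bottom  bias=-1
  edge (8, 18)→(8, 13): d=(0,-5) top-left  bias=+0
  edge (8, 13)→(9, 4): d=(1,-9) top-left  bias=+0
  covered (0 px):
    · · · · · · · ·
    · · · · · · · ·
    · · · · · · · ·
    · · · · · · · ·
    · · · · · · · ·
    · · · · · · · ·
    · · · · · · · ·
    · · · · · · · ·
    · · · · · · · ·
    · · · · · · · ·

Result: [60,0,60]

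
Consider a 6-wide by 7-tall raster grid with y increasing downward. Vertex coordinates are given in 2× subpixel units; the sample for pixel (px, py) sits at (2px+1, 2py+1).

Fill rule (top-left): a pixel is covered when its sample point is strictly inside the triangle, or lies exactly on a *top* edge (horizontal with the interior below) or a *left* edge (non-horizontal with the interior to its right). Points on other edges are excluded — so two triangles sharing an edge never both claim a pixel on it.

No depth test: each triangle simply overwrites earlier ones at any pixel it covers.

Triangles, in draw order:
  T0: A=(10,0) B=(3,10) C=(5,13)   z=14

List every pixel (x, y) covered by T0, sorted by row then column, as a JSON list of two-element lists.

T0:
  2·area = 41  (B↔C swapped to make it positive)
  edge (10, 0)→(5, 13): d=(-5,13) right/bottom  bias=-1
  edge (5, 13)→(3, 10): d=(-2,-3) top-left  bias=+0
  edge (3, 10)→(10, 0): d=(7,-10) top-left  bias=+0
    (3,2)@(7, 5): e=[14,22,5] → #
    (4,2)@(9, 5): e=[-12,28,25] → ·
    (0,3)@(1, 7): e=[82,0,-41] → ·  [on edge]
    (3,3)@(7, 7): e=[4,18,19] → #
    (4,3)@(9, 7): e=[-22,24,39] → ·
    (2,4)@(5, 9): e=[20,8,13] → #
    (3,4)@(7, 9): e=[-6,14,33] → ·
    (2,5)@(5, 11): e=[10,4,27] → #
    (3,5)@(7, 11): e=[-16,10,47] → ·
    (2,6)@(5, 13): e=[0,0,41] → ·  [on edge]
  covered (4 px):
    · · · · · ·
    · · · · · ·
    · · · # · ·
    · · · # · ·
    · · # · · ·
    · · # · · ·
    · · · · · ·

Answer: [[3,2],[3,3],[2,4],[2,5]]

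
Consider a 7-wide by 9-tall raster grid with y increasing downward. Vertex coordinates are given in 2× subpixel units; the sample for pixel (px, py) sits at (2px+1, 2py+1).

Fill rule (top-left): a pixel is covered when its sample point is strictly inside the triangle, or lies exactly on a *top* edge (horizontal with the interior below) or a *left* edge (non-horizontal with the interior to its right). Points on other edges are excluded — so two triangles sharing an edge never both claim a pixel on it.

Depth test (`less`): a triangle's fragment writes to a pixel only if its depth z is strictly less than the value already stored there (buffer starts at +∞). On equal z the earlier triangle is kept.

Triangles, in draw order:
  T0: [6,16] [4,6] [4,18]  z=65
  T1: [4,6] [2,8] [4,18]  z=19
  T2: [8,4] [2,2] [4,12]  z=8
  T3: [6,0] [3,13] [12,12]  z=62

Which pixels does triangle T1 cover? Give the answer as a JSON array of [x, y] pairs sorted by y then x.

T0:
  2·area = 24  (B↔C swapped to make it positive)
  edge (6, 16)→(4, 18): d=(-2,2) right/bottom  bias=-1
  edge (4, 18)→(4, 6): d=(0,-12) top-left  bias=+0
  edge (4, 6)→(6, 16): d=(2,10) right/bottom  bias=-1
    (1,0)@(3, 1): e=[36,-12,0] → ·  [on edge]
    (6,4)@(13, 9): e=[0,108,-84] → ·  [on edge]
    (2,5)@(5, 11): e=[12,12,0] → ·  [on edge]
    (5,5)@(11, 11): e=[0,84,-60] → ·  [on edge]
    (2,6)@(5, 13): e=[8,12,4] → █
    (3,6)@(7, 13): e=[4,36,-16] → ·
    (4,6)@(9, 13): e=[0,60,-36] → ·  [on edge]
    (2,7)@(5, 15): e=[4,12,8] → █
    (3,7)@(7, 15): e=[0,36,-12] → ·  [on edge]
    (2,8)@(5, 17): e=[0,12,12] → ·  [on edge]
  covered (2 px):
    · · · · · · ·
    · · · · · · ·
    · · · · · · ·
    · · · · · · ·
    · · · · · · ·
    · · · · · · ·
    · · █ · · · ·
    · · █ · · · ·
    · · · · · · ·
T1:
  2·area = 24  (B↔C swapped to make it positive)
  edge (4, 6)→(4, 18): d=(0,12) right/bottom  bias=-1
  edge (4, 18)→(2, 8): d=(-2,-10) top-left  bias=+0
  edge (2, 8)→(4, 6): d=(2,-2) top-left  bias=+0
    (4,0)@(9, 1): e=[-60,84,0] → ·  [on edge]
    (0,1)@(1, 3): e=[36,0,-12] → ·  [on edge]
    (3,1)@(7, 3): e=[-36,60,0] → ·  [on edge]
    (2,2)@(5, 5): e=[-12,36,0] → ·  [on edge]
    (1,3)@(3, 7): e=[12,12,0] → █  [on edge]
    (2,3)@(5, 7): e=[-12,32,4] → ·
    (0,4)@(1, 9): e=[36,-12,0] → ·  [on edge]
    (1,4)@(3, 9): e=[12,8,4] → █
    (2,4)@(5, 9): e=[-12,28,8] → ·
    (1,5)@(3, 11): e=[12,4,8] → █
    (2,5)@(5, 11): e=[-12,24,12] → ·
    (1,6)@(3, 13): e=[12,0,12] → █  [on edge]
  covered (4 px):
    · · · · · · ·
    · · · · · · ·
    · · · · · · ·
    · █ · · · · ·
    · █ · · · · ·
    · █ · · · · ·
    · █ · · · · ·
    · · · · · · ·
    · · · · · · ·
T2:
  2·area = 56  (B↔C swapped to make it positive)
  edge (8, 4)→(4, 12): d=(-4,8) right/bottom  bias=-1
  edge (4, 12)→(2, 2): d=(-2,-10) top-left  bias=+0
  edge (2, 2)→(8, 4): d=(6,2) right/bottom  bias=-1
    (1,1)@(3, 3): e=[44,8,4] → █
    (2,1)@(5, 3): e=[28,28,0] → ·  [on edge]
    (1,2)@(3, 5): e=[36,4,16] → █
    (2,2)@(5, 5): e=[20,24,12] → █
    (3,2)@(7, 5): e=[4,44,8] → █
    (4,2)@(9, 5): e=[-12,64,4] → ·
    (5,2)@(11, 5): e=[-28,84,0] → ·  [on edge]
    (1,3)@(3, 7): e=[28,0,28] → █  [on edge]
    (3,3)@(7, 7): e=[-4,40,20] → ·
    (1,4)@(3, 9): e=[20,-4,40] → ·
    (2,4)@(5, 9): e=[4,16,36] → █
    (3,4)@(7, 9): e=[-12,36,32] → ·
    (2,8)@(5, 17): e=[-28,0,84] → ·  [on edge]
  covered (7 px):
    · · · · · · ·
    · █ · · · · ·
    · █ █ █ · · ·
    · █ █ · · · ·
    · · █ · · · ·
    · · · · · · ·
    · · · · · · ·
    · · · · · · ·
    · · · · · · ·
T3:
  2·area = 114  (B↔C swapped to make it positive)
  edge (6, 0)→(12, 12): d=(6,12) right/bottom  bias=-1
  edge (12, 12)→(3, 13): d=(-9,1) right/bottom  bias=-1
  edge (3, 13)→(6, 0): d=(3,-13) top-left  bias=+0
    (3,1)@(7, 3): e=[6,86,22] → █
    (4,1)@(9, 3): e=[-18,84,48] → ·
    (2,2)@(5, 5): e=[42,70,2] → █
    (4,2)@(9, 5): e=[-6,66,54] → ·
    (2,3)@(5, 7): e=[54,52,8] → █
    (4,3)@(9, 7): e=[6,48,60] → █
    (5,3)@(11, 7): e=[-18,46,86] → ·
    (2,4)@(5, 9): e=[66,34,14] → █
    (5,4)@(11, 9): e=[-6,28,92] → ·
    (2,5)@(5, 11): e=[78,16,20] → █
    (5,5)@(11, 11): e=[6,10,98] → █
    (6,5)@(13, 11): e=[-18,8,124] → ·
    (1,6)@(3, 13): e=[114,0,0] → ·  [on edge]
  covered (13 px):
    · · · · · · ·
    · · · █ · · ·
    · · █ █ · · ·
    · · █ █ █ · ·
    · · █ █ █ · ·
    · · █ █ █ █ ·
    · · · · · · ·
    · · · · · · ·
    · · · · · · ·

Answer: [[1,3],[1,4],[1,5],[1,6]]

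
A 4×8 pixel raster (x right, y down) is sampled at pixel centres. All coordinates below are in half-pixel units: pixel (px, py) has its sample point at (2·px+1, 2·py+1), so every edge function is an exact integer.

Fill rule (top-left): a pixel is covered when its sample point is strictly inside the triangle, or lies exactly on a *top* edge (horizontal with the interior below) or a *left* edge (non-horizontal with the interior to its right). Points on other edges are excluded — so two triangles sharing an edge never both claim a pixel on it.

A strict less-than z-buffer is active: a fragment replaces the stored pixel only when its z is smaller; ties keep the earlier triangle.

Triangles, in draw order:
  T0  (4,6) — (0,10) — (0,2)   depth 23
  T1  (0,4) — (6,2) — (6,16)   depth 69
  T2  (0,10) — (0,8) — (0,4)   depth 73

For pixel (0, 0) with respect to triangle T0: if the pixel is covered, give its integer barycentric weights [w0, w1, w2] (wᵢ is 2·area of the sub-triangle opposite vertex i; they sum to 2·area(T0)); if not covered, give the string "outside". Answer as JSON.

T0:
  2·area = 32
  edge (4, 6)→(0, 10): d=(-4,4) right/bottom  bias=-1
  edge (0, 10)→(0, 2): d=(0,-8) top-left  bias=+0
  edge (0, 2)→(4, 6): d=(4,4) right/bottom  bias=-1
    (0,1)@(1, 3): e=[24,8,0] → ·  [on edge]
    (3,1)@(7, 3): e=[0,56,-24] → ·  [on edge]
    (0,2)@(1, 5): e=[16,8,8] → █
    (1,2)@(3, 5): e=[8,24,0] → ·  [on edge]
    (2,2)@(5, 5): e=[0,40,-8] → ·  [on edge]
    (0,3)@(1, 7): e=[8,8,16] → █
    (1,3)@(3, 7): e=[0,24,8] → ·  [on edge]
    (2,3)@(5, 7): e=[-8,40,0] → ·  [on edge]
    (0,4)@(1, 9): e=[0,8,24] → ·  [on edge]
    (3,4)@(7, 9): e=[-24,56,0] → ·  [on edge]
  covered (2 px):
    · · · ·
    · · · ·
    █ · · ·
    █ · · ·
    · · · ·
    · · · ·
    · · · ·
    · · · ·
T1:
  2·area = 84
  edge (0, 4)→(6, 2): d=(6,-2) top-left  bias=+0
  edge (6, 2)→(6, 16): d=(0,14) right/bottom  bias=-1
  edge (6, 16)→(0, 4): d=(-6,-12) top-left  bias=+0
    (1,1)@(3, 3): e=[0,42,42] → █  [on edge]
    (2,1)@(5, 3): e=[4,14,66] → █
    (3,1)@(7, 3): e=[8,-14,90] → ·
    (0,2)@(1, 5): e=[8,70,6] → █
    (3,2)@(7, 5): e=[20,-14,78] → ·
    (0,3)@(1, 7): e=[20,70,-6] → ·
    (1,3)@(3, 7): e=[24,42,18] → █
    (3,3)@(7, 7): e=[32,-14,66] → ·
    (1,4)@(3, 9): e=[36,42,6] → █
    (3,4)@(7, 9): e=[44,-14,54] → ·
    (1,5)@(3, 11): e=[48,42,-6] → ·
    (2,5)@(5, 11): e=[52,14,18] → █
  covered (11 px):
    · · · ·
    · █ █ ·
    █ █ █ ·
    · █ █ ·
    · █ █ ·
    · · █ ·
    · · █ ·
    · · · ·
T2:
  degenerate (2·area = 0) — covers nothing

Result: "outside"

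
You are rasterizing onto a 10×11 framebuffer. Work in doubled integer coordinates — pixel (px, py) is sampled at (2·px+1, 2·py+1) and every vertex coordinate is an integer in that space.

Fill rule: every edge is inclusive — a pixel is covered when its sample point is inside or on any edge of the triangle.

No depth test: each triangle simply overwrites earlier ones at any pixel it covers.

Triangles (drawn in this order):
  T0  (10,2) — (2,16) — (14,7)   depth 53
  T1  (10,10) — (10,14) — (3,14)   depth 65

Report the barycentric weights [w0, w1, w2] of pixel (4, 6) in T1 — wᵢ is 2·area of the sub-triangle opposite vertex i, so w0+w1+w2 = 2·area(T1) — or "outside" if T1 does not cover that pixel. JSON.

T0:
  2·area = 96  (B↔C swapped to make it positive)
  edge (10, 2)→(14, 7): d=(4,5) inclusive
  edge (14, 7)→(2, 16): d=(-12,9) inclusive
  edge (2, 16)→(10, 2): d=(8,-14) inclusive
    (4,2)@(9, 5): e=[17,69,10] → X
    (5,2)@(11, 5): e=[7,51,38] → X
    (6,2)@(13, 5): e=[-3,33,66] → .
    (4,3)@(9, 7): e=[25,45,26] → X
    (6,3)@(13, 7): e=[5,9,82] → X
    (7,3)@(15, 7): e=[-5,-9,110] → .
    (3,4)@(7, 9): e=[43,39,14] → X
    (6,4)@(13, 9): e=[13,-15,98] → .
    (2,5)@(5, 11): e=[61,33,2] → X
    (4,5)@(9, 11): e=[41,-3,58] → .
    (5,5)@(11, 11): e=[31,-21,86] → .
    (2,6)@(5, 13): e=[69,9,18] → X
  covered (12 px):
    . . . . . . . . . .
    . . . . . . . . . .
    . . . . X X . . . .
    . . . . X X X . . .
    . . . X X X . . . .
    . . X X . . . . . .
    . . X . . . . . . .
    . X . . . . . . . .
    . . . . . . . . . .
    . . . . . . . . . .
    . . . . . . . . . .
T1:
  2·area = 28
  edge (10, 10)→(10, 14): d=(0,4) inclusive
  edge (10, 14)→(3, 14): d=(-7,0) inclusive
  edge (3, 14)→(10, 10): d=(7,-4) inclusive
    (4,5)@(9, 11): e=[4,21,3] → X
    (5,5)@(11, 11): e=[-4,21,11] → .
    (2,6)@(5, 13): e=[20,7,1] → X
    (3,6)@(7, 13): e=[12,7,9] → X
    (5,6)@(11, 13): e=[-4,7,25] → .
    (2,7)@(5, 15): e=[20,-7,15] → .
    (3,7)@(7, 15): e=[12,-7,23] → .
    (4,7)@(9, 15): e=[4,-7,31] → .
  covered (4 px):
    . . . . . . . . . .
    . . . . . . . . . .
    . . . . . . . . . .
    . . . . . . . . . .
    . . . . . . . . . .
    . . . . X . . . . .
    . . X X X . . . . .
    . . . . . . . . . .
    . . . . . . . . . .
    . . . . . . . . . .
    . . . . . . . . . .

Result: [7,17,4]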